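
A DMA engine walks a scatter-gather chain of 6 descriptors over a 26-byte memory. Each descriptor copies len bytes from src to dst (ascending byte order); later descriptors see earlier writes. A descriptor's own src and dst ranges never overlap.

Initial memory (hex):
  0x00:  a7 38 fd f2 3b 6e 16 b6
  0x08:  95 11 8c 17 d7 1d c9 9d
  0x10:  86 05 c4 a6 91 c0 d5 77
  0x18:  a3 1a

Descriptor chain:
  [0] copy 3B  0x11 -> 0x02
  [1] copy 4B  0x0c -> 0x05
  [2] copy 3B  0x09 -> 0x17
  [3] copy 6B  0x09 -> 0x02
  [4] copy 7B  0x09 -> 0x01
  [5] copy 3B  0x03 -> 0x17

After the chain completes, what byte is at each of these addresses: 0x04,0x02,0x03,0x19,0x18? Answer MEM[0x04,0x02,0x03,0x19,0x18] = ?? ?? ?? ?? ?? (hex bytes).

[0] 0x11->0x02 len=3 : 05 c4 a6
[1] 0x0c->0x05 len=4 : d7 1d c9 9d
[2] 0x09->0x17 len=3 : 11 8c 17
[3] 0x09->0x02 len=6 : 11 8c 17 d7 1d c9
[4] 0x09->0x01 len=7 : 11 8c 17 d7 1d c9 9d
[5] 0x03->0x17 len=3 : 17 d7 1d
query mem[0x04]=0xd7, mem[0x02]=0x8c, mem[0x03]=0x17, mem[0x19]=0x1d, mem[0x18]=0xd7

MEM[0x04,0x02,0x03,0x19,0x18] = d7 8c 17 1d d7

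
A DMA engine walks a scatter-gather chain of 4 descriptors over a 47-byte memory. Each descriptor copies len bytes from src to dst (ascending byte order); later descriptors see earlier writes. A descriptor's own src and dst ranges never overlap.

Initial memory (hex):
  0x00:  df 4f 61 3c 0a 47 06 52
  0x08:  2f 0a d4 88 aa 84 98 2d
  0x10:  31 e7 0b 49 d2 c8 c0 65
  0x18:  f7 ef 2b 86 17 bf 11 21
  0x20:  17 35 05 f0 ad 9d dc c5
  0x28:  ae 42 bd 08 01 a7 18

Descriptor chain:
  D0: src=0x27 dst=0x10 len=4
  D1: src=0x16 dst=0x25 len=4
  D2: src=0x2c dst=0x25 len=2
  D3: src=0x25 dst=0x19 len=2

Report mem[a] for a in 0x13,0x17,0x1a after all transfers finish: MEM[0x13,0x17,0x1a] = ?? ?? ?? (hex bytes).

MEM[0x13,0x17,0x1a] = bd 65 a7

D0: mem[0x10..0x13] <- [c5 ae 42 bd]
D1: mem[0x25..0x28] <- [c0 65 f7 ef]
D2: mem[0x25..0x26] <- [01 a7]
D3: mem[0x19..0x1a] <- [01 a7]
query mem[0x13]=0xbd, mem[0x17]=0x65, mem[0x1a]=0xa7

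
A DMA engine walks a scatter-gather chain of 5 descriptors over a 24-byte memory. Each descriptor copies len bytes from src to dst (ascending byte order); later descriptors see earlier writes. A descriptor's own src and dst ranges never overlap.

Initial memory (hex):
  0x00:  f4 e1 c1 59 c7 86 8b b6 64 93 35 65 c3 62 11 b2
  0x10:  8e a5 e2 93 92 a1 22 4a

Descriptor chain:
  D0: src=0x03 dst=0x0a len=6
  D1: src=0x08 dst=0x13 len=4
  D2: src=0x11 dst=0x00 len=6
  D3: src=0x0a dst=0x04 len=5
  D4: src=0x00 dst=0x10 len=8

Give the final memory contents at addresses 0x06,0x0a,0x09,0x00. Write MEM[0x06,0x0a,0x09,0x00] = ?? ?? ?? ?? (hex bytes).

MEM[0x06,0x0a,0x09,0x00] = 86 59 93 a5

#0 dst[0x0a+6] := {0x59,0xc7,0x86,0x8b,0xb6,0x64}
#1 dst[0x13+4] := {0x64,0x93,0x59,0xc7}
#2 dst[0x00+6] := {0xa5,0xe2,0x64,0x93,0x59,0xc7}
#3 dst[0x04+5] := {0x59,0xc7,0x86,0x8b,0xb6}
#4 dst[0x10+8] := {0xa5,0xe2,0x64,0x93,0x59,0xc7,0x86,0x8b}
query mem[0x06]=0x86, mem[0x0a]=0x59, mem[0x09]=0x93, mem[0x00]=0xa5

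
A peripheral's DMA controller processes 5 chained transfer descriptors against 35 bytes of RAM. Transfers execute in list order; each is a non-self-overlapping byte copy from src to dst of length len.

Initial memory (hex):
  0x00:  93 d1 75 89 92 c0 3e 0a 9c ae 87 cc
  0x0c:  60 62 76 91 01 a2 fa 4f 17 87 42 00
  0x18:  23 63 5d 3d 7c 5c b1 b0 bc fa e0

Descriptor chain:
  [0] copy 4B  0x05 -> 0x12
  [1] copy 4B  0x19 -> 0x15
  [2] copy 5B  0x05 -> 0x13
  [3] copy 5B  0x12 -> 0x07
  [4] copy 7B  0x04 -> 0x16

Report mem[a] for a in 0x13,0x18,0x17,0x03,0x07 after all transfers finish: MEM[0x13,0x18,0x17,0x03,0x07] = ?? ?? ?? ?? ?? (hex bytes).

MEM[0x13,0x18,0x17,0x03,0x07] = c0 3e c0 89 c0

  after D0: wrote 4B at 0x12 = c03e0a9c
  after D1: wrote 4B at 0x15 = 635d3d7c
  after D2: wrote 5B at 0x13 = c03e0a9cae
  after D3: wrote 5B at 0x07 = c0c03e0a9c
  after D4: wrote 7B at 0x16 = 92c03ec0c03e0a
query mem[0x13]=0xc0, mem[0x18]=0x3e, mem[0x17]=0xc0, mem[0x03]=0x89, mem[0x07]=0xc0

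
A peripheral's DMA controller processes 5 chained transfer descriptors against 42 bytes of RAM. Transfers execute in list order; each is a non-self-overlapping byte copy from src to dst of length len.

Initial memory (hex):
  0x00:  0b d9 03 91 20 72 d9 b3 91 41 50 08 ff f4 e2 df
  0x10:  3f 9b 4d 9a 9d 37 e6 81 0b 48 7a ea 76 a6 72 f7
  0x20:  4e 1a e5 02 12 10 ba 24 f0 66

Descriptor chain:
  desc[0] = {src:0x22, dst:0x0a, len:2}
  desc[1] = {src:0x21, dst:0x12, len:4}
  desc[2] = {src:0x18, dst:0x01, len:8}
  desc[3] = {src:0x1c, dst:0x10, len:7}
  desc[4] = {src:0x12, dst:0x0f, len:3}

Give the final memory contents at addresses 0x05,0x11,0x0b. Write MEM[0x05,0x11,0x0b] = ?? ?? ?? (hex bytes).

MEM[0x05,0x11,0x0b] = 76 4e 02

D0: mem[0x0a..0x0b] <- [e5 02]
D1: mem[0x12..0x15] <- [1a e5 02 12]
D2: mem[0x01..0x08] <- [0b 48 7a ea 76 a6 72 f7]
D3: mem[0x10..0x16] <- [76 a6 72 f7 4e 1a e5]
D4: mem[0x0f..0x11] <- [72 f7 4e]
query mem[0x05]=0x76, mem[0x11]=0x4e, mem[0x0b]=0x02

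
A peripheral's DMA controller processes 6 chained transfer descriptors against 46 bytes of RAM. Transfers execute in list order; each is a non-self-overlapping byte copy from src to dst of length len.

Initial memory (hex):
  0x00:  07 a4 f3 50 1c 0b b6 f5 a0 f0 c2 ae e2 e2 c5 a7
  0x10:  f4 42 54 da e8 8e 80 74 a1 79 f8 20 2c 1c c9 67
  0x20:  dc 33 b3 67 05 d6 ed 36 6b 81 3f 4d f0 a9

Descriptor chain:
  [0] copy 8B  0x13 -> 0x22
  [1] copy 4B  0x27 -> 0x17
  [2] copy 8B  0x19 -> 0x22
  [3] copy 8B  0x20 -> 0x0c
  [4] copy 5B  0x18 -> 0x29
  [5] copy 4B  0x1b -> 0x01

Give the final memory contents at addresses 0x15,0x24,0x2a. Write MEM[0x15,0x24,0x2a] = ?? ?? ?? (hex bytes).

MEM[0x15,0x24,0x2a] = 8e 20 f8

D0: mem[0x22..0x29] <- [da e8 8e 80 74 a1 79 f8]
D1: mem[0x17..0x1a] <- [a1 79 f8 3f]
D2: mem[0x22..0x29] <- [f8 3f 20 2c 1c c9 67 dc]
D3: mem[0x0c..0x13] <- [dc 33 f8 3f 20 2c 1c c9]
D4: mem[0x29..0x2d] <- [79 f8 3f 20 2c]
D5: mem[0x01..0x04] <- [20 2c 1c c9]
query mem[0x15]=0x8e, mem[0x24]=0x20, mem[0x2a]=0xf8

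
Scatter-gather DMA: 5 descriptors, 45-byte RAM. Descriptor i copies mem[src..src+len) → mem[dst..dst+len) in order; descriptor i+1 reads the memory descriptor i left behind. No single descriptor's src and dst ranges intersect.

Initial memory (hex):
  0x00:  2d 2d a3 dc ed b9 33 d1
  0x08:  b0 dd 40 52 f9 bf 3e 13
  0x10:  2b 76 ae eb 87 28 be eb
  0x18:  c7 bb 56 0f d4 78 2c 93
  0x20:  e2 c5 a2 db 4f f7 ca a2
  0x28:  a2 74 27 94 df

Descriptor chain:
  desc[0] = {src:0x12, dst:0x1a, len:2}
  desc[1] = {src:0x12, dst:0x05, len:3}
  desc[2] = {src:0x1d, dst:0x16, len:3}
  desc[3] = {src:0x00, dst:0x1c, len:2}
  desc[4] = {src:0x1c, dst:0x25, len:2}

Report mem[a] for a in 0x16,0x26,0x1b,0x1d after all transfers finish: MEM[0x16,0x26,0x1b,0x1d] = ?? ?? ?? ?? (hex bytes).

  after D0: wrote 2B at 0x1a = aeeb
  after D1: wrote 3B at 0x05 = aeeb87
  after D2: wrote 3B at 0x16 = 782c93
  after D3: wrote 2B at 0x1c = 2d2d
  after D4: wrote 2B at 0x25 = 2d2d
query mem[0x16]=0x78, mem[0x26]=0x2d, mem[0x1b]=0xeb, mem[0x1d]=0x2d

MEM[0x16,0x26,0x1b,0x1d] = 78 2d eb 2d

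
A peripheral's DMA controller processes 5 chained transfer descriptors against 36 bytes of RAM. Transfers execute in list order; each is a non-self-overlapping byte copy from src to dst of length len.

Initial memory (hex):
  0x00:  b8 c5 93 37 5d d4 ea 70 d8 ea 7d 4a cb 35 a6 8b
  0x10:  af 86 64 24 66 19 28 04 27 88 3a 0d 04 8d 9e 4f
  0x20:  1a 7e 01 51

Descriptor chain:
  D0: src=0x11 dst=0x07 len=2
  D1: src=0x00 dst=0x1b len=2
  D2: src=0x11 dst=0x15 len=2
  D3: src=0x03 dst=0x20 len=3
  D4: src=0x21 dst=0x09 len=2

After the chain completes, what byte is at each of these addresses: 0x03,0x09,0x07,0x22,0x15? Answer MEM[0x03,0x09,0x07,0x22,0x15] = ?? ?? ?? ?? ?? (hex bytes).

MEM[0x03,0x09,0x07,0x22,0x15] = 37 5d 86 d4 86

  after D0: wrote 2B at 0x07 = 8664
  after D1: wrote 2B at 0x1b = b8c5
  after D2: wrote 2B at 0x15 = 8664
  after D3: wrote 3B at 0x20 = 375dd4
  after D4: wrote 2B at 0x09 = 5dd4
query mem[0x03]=0x37, mem[0x09]=0x5d, mem[0x07]=0x86, mem[0x22]=0xd4, mem[0x15]=0x86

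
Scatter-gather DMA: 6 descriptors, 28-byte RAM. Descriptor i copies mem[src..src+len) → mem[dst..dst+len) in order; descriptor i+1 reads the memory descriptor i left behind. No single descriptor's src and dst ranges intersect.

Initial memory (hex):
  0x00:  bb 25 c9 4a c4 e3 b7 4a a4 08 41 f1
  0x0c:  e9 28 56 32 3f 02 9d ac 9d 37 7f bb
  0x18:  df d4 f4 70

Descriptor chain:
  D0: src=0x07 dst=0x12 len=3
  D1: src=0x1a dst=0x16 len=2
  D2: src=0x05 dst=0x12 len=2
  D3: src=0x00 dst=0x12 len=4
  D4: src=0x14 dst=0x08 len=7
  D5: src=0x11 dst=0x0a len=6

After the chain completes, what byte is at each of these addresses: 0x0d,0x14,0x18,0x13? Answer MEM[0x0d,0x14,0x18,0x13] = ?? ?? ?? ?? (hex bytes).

MEM[0x0d,0x14,0x18,0x13] = c9 c9 df 25

[0] 0x07->0x12 len=3 : 4a a4 08
[1] 0x1a->0x16 len=2 : f4 70
[2] 0x05->0x12 len=2 : e3 b7
[3] 0x00->0x12 len=4 : bb 25 c9 4a
[4] 0x14->0x08 len=7 : c9 4a f4 70 df d4 f4
[5] 0x11->0x0a len=6 : 02 bb 25 c9 4a f4
query mem[0x0d]=0xc9, mem[0x14]=0xc9, mem[0x18]=0xdf, mem[0x13]=0x25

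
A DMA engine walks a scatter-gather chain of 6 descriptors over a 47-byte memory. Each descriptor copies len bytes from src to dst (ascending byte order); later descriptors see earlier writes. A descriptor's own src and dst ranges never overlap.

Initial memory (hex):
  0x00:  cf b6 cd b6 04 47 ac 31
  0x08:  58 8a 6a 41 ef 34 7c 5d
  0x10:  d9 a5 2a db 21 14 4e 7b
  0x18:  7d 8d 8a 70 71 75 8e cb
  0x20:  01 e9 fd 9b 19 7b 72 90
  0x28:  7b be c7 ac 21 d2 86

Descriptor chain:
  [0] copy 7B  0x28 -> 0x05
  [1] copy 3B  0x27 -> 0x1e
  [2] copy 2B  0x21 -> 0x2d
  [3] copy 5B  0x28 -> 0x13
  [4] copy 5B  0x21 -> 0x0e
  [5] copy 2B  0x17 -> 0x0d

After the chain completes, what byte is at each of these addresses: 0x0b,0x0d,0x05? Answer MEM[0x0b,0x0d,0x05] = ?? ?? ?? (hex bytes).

MEM[0x0b,0x0d,0x05] = 86 21 7b

D0: mem[0x05..0x0b] <- [7b be c7 ac 21 d2 86]
D1: mem[0x1e..0x20] <- [90 7b be]
D2: mem[0x2d..0x2e] <- [e9 fd]
D3: mem[0x13..0x17] <- [7b be c7 ac 21]
D4: mem[0x0e..0x12] <- [e9 fd 9b 19 7b]
D5: mem[0x0d..0x0e] <- [21 7d]
query mem[0x0b]=0x86, mem[0x0d]=0x21, mem[0x05]=0x7b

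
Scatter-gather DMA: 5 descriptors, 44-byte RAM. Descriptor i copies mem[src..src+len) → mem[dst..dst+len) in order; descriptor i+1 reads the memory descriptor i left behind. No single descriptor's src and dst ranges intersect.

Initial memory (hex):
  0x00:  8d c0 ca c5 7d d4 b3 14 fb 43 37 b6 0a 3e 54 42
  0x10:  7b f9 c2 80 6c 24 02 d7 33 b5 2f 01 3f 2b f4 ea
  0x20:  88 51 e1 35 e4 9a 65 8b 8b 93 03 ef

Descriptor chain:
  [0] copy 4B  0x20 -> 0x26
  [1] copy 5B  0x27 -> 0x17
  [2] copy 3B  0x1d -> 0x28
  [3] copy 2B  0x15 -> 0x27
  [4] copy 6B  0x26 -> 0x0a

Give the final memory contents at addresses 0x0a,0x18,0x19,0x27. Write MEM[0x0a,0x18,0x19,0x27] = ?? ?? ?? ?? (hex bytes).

MEM[0x0a,0x18,0x19,0x27] = 88 e1 35 24

#0 dst[0x26+4] := {0x88,0x51,0xe1,0x35}
#1 dst[0x17+5] := {0x51,0xe1,0x35,0x03,0xef}
#2 dst[0x28+3] := {0x2b,0xf4,0xea}
#3 dst[0x27+2] := {0x24,0x02}
#4 dst[0x0a+6] := {0x88,0x24,0x02,0xf4,0xea,0xef}
query mem[0x0a]=0x88, mem[0x18]=0xe1, mem[0x19]=0x35, mem[0x27]=0x24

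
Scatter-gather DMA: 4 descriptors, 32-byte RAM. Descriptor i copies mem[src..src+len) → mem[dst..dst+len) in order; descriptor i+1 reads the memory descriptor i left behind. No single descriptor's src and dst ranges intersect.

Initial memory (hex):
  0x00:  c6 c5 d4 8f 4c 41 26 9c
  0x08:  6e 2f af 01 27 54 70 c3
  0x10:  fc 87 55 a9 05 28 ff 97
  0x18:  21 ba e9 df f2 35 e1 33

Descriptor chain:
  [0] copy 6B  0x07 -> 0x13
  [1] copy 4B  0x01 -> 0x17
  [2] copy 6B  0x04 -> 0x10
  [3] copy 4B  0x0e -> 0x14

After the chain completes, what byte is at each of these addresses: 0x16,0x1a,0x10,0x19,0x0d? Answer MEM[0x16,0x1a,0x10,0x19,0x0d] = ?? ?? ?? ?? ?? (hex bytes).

  after D0: wrote 6B at 0x13 = 9c6e2faf0127
  after D1: wrote 4B at 0x17 = c5d48f4c
  after D2: wrote 6B at 0x10 = 4c41269c6e2f
  after D3: wrote 4B at 0x14 = 70c34c41
query mem[0x16]=0x4c, mem[0x1a]=0x4c, mem[0x10]=0x4c, mem[0x19]=0x8f, mem[0x0d]=0x54

MEM[0x16,0x1a,0x10,0x19,0x0d] = 4c 4c 4c 8f 54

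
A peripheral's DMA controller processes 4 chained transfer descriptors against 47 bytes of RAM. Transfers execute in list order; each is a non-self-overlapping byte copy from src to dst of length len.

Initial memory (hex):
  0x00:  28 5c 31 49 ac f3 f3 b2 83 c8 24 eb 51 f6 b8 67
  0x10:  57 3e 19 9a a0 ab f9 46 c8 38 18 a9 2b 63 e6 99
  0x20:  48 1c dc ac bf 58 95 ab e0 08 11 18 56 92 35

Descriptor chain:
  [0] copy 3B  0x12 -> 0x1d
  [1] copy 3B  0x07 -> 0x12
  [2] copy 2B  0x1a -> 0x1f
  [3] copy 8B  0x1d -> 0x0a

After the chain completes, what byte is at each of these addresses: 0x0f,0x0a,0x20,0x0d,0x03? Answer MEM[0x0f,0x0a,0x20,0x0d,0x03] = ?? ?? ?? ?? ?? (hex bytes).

D0: mem[0x1d..0x1f] <- [19 9a a0]
D1: mem[0x12..0x14] <- [b2 83 c8]
D2: mem[0x1f..0x20] <- [18 a9]
D3: mem[0x0a..0x11] <- [19 9a 18 a9 1c dc ac bf]
query mem[0x0f]=0xdc, mem[0x0a]=0x19, mem[0x20]=0xa9, mem[0x0d]=0xa9, mem[0x03]=0x49

MEM[0x0f,0x0a,0x20,0x0d,0x03] = dc 19 a9 a9 49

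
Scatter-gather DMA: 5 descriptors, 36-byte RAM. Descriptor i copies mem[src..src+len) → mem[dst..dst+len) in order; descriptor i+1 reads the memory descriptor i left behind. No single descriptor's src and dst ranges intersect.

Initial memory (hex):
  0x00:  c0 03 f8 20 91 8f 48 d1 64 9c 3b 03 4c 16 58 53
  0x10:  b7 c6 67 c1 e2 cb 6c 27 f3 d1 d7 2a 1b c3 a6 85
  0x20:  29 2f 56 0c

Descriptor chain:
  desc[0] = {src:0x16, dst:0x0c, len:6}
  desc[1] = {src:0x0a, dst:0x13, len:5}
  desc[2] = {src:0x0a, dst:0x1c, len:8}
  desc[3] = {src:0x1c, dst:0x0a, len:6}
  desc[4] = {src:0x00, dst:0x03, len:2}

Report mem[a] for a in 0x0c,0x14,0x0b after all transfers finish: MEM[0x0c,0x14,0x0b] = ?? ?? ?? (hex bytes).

MEM[0x0c,0x14,0x0b] = 6c 03 03

D0: mem[0x0c..0x11] <- [6c 27 f3 d1 d7 2a]
D1: mem[0x13..0x17] <- [3b 03 6c 27 f3]
D2: mem[0x1c..0x23] <- [3b 03 6c 27 f3 d1 d7 2a]
D3: mem[0x0a..0x0f] <- [3b 03 6c 27 f3 d1]
D4: mem[0x03..0x04] <- [c0 03]
query mem[0x0c]=0x6c, mem[0x14]=0x03, mem[0x0b]=0x03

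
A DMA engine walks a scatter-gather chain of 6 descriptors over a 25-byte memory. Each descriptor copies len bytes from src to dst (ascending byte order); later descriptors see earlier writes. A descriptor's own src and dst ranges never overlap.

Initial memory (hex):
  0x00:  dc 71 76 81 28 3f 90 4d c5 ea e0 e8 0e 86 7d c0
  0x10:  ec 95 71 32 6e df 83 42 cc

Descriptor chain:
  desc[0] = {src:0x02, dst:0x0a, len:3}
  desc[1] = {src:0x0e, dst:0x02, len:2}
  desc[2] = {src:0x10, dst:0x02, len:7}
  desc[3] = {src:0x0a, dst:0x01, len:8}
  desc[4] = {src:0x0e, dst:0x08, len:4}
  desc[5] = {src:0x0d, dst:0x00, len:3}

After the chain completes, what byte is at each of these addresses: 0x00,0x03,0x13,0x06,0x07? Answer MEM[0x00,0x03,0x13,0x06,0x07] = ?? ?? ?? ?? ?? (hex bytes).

MEM[0x00,0x03,0x13,0x06,0x07] = 86 28 32 c0 ec

[0] 0x02->0x0a len=3 : 76 81 28
[1] 0x0e->0x02 len=2 : 7d c0
[2] 0x10->0x02 len=7 : ec 95 71 32 6e df 83
[3] 0x0a->0x01 len=8 : 76 81 28 86 7d c0 ec 95
[4] 0x0e->0x08 len=4 : 7d c0 ec 95
[5] 0x0d->0x00 len=3 : 86 7d c0
query mem[0x00]=0x86, mem[0x03]=0x28, mem[0x13]=0x32, mem[0x06]=0xc0, mem[0x07]=0xec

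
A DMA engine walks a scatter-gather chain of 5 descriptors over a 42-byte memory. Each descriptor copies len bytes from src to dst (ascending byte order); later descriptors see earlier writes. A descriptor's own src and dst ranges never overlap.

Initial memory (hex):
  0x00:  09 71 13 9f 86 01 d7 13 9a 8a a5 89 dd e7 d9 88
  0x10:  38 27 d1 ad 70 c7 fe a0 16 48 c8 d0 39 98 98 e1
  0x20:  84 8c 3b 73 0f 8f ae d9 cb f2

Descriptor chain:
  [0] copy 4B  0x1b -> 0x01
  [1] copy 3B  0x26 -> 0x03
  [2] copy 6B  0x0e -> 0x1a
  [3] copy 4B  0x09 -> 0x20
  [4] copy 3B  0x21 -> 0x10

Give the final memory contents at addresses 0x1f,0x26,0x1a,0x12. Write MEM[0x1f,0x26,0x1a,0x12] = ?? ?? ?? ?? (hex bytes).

  after D0: wrote 4B at 0x01 = d0399898
  after D1: wrote 3B at 0x03 = aed9cb
  after D2: wrote 6B at 0x1a = d9883827d1ad
  after D3: wrote 4B at 0x20 = 8aa589dd
  after D4: wrote 3B at 0x10 = a589dd
query mem[0x1f]=0xad, mem[0x26]=0xae, mem[0x1a]=0xd9, mem[0x12]=0xdd

MEM[0x1f,0x26,0x1a,0x12] = ad ae d9 dd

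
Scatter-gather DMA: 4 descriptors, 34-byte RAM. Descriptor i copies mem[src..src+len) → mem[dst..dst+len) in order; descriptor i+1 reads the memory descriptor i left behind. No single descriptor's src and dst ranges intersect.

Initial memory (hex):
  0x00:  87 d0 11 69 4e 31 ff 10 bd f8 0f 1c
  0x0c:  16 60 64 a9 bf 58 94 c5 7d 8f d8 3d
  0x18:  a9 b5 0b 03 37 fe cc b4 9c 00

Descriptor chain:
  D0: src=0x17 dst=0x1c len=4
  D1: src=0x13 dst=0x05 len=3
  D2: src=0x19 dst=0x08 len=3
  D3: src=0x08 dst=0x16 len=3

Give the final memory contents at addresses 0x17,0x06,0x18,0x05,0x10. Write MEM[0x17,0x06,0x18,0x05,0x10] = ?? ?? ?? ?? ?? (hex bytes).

D0: mem[0x1c..0x1f] <- [3d a9 b5 0b]
D1: mem[0x05..0x07] <- [c5 7d 8f]
D2: mem[0x08..0x0a] <- [b5 0b 03]
D3: mem[0x16..0x18] <- [b5 0b 03]
query mem[0x17]=0x0b, mem[0x06]=0x7d, mem[0x18]=0x03, mem[0x05]=0xc5, mem[0x10]=0xbf

MEM[0x17,0x06,0x18,0x05,0x10] = 0b 7d 03 c5 bf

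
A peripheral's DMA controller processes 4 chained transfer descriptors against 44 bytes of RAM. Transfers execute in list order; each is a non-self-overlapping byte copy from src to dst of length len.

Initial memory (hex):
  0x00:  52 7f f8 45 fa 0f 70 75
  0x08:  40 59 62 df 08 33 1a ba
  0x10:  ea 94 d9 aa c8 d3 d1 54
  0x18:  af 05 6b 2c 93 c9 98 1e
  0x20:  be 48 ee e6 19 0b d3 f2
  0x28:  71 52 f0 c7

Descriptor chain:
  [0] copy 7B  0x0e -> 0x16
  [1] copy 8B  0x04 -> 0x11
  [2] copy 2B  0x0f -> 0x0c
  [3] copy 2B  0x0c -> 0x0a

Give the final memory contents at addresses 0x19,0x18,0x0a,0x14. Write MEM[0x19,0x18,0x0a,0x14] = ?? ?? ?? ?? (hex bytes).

MEM[0x19,0x18,0x0a,0x14] = 94 df ba 75

D0: mem[0x16..0x1c] <- [1a ba ea 94 d9 aa c8]
D1: mem[0x11..0x18] <- [fa 0f 70 75 40 59 62 df]
D2: mem[0x0c..0x0d] <- [ba ea]
D3: mem[0x0a..0x0b] <- [ba ea]
query mem[0x19]=0x94, mem[0x18]=0xdf, mem[0x0a]=0xba, mem[0x14]=0x75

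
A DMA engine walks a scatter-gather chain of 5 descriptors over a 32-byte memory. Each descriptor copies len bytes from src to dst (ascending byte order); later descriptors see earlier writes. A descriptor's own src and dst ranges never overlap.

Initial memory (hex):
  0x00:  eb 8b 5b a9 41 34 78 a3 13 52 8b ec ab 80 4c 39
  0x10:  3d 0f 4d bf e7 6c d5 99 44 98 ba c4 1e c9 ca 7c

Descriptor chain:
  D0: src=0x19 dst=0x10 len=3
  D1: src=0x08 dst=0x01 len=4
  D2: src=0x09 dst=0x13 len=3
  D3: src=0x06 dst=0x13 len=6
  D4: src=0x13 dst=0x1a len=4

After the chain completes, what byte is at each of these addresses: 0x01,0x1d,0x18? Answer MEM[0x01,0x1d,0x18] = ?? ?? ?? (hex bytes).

  after D0: wrote 3B at 0x10 = 98bac4
  after D1: wrote 4B at 0x01 = 13528bec
  after D2: wrote 3B at 0x13 = 528bec
  after D3: wrote 6B at 0x13 = 78a313528bec
  after D4: wrote 4B at 0x1a = 78a31352
query mem[0x01]=0x13, mem[0x1d]=0x52, mem[0x18]=0xec

MEM[0x01,0x1d,0x18] = 13 52 ec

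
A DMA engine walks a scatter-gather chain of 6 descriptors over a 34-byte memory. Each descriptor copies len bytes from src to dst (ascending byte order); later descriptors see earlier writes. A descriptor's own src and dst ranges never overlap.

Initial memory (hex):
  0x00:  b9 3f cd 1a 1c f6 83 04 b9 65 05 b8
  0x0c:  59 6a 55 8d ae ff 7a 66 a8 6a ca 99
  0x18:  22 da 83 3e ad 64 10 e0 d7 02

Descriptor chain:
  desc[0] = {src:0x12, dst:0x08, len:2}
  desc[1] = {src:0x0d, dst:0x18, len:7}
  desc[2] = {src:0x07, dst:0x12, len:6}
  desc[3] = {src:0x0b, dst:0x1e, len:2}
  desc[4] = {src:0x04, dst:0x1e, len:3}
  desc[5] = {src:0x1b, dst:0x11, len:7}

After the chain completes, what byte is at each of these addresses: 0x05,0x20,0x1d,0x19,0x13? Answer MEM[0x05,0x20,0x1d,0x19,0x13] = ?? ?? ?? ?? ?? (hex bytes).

MEM[0x05,0x20,0x1d,0x19,0x13] = f6 83 7a 55 7a

  after D0: wrote 2B at 0x08 = 7a66
  after D1: wrote 7B at 0x18 = 6a558daeff7a66
  after D2: wrote 6B at 0x12 = 047a6605b859
  after D3: wrote 2B at 0x1e = b859
  after D4: wrote 3B at 0x1e = 1cf683
  after D5: wrote 7B at 0x11 = aeff7a1cf68302
query mem[0x05]=0xf6, mem[0x20]=0x83, mem[0x1d]=0x7a, mem[0x19]=0x55, mem[0x13]=0x7a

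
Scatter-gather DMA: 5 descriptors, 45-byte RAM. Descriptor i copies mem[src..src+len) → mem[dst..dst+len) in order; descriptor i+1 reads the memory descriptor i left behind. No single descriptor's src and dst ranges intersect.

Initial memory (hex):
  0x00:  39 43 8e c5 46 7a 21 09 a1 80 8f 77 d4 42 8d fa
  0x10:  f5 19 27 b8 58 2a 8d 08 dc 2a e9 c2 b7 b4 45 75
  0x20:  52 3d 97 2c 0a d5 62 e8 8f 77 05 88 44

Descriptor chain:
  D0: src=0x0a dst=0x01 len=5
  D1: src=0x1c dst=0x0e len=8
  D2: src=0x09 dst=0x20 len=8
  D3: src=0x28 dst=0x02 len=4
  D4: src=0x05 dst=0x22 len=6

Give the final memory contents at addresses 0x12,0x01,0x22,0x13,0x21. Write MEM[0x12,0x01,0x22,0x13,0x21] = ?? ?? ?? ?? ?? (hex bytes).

D0: mem[0x01..0x05] <- [8f 77 d4 42 8d]
D1: mem[0x0e..0x15] <- [b7 b4 45 75 52 3d 97 2c]
D2: mem[0x20..0x27] <- [80 8f 77 d4 42 b7 b4 45]
D3: mem[0x02..0x05] <- [8f 77 05 88]
D4: mem[0x22..0x27] <- [88 21 09 a1 80 8f]
query mem[0x12]=0x52, mem[0x01]=0x8f, mem[0x22]=0x88, mem[0x13]=0x3d, mem[0x21]=0x8f

MEM[0x12,0x01,0x22,0x13,0x21] = 52 8f 88 3d 8f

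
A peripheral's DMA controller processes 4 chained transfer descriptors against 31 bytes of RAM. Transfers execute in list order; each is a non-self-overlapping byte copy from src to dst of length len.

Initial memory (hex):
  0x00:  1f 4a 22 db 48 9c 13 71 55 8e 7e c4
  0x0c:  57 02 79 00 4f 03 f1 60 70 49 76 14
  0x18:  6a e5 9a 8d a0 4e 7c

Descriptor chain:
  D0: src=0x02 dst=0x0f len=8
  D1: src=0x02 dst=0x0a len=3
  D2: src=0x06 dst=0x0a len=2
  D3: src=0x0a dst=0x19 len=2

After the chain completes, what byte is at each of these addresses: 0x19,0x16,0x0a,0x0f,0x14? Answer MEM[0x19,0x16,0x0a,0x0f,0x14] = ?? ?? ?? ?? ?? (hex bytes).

MEM[0x19,0x16,0x0a,0x0f,0x14] = 13 8e 13 22 71

D0: mem[0x0f..0x16] <- [22 db 48 9c 13 71 55 8e]
D1: mem[0x0a..0x0c] <- [22 db 48]
D2: mem[0x0a..0x0b] <- [13 71]
D3: mem[0x19..0x1a] <- [13 71]
query mem[0x19]=0x13, mem[0x16]=0x8e, mem[0x0a]=0x13, mem[0x0f]=0x22, mem[0x14]=0x71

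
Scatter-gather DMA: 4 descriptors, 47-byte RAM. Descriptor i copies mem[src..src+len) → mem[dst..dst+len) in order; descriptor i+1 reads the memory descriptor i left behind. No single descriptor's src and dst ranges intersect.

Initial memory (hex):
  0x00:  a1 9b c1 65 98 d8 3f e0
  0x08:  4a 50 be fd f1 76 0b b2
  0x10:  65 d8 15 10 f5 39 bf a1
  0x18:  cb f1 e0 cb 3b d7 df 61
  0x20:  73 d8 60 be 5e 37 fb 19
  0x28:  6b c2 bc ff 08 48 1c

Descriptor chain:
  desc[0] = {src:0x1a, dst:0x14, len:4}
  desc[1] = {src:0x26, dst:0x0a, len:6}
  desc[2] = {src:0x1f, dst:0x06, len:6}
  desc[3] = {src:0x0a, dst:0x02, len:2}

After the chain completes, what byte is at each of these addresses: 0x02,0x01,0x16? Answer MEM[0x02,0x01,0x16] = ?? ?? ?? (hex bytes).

D0: mem[0x14..0x17] <- [e0 cb 3b d7]
D1: mem[0x0a..0x0f] <- [fb 19 6b c2 bc ff]
D2: mem[0x06..0x0b] <- [61 73 d8 60 be 5e]
D3: mem[0x02..0x03] <- [be 5e]
query mem[0x02]=0xbe, mem[0x01]=0x9b, mem[0x16]=0x3b

MEM[0x02,0x01,0x16] = be 9b 3b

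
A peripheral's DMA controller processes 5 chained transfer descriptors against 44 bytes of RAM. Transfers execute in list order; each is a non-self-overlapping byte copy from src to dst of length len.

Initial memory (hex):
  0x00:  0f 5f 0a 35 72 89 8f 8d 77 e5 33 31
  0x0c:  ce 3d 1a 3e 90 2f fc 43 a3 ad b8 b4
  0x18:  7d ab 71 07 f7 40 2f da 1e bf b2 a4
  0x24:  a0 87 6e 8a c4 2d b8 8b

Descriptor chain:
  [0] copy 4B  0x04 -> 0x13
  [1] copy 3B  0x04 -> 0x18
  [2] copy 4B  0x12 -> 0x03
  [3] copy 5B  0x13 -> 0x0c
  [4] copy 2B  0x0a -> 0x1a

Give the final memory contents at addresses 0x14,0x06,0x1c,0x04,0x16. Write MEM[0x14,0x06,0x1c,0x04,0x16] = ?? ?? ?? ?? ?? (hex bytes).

#0 dst[0x13+4] := {0x72,0x89,0x8f,0x8d}
#1 dst[0x18+3] := {0x72,0x89,0x8f}
#2 dst[0x03+4] := {0xfc,0x72,0x89,0x8f}
#3 dst[0x0c+5] := {0x72,0x89,0x8f,0x8d,0xb4}
#4 dst[0x1a+2] := {0x33,0x31}
query mem[0x14]=0x89, mem[0x06]=0x8f, mem[0x1c]=0xf7, mem[0x04]=0x72, mem[0x16]=0x8d

MEM[0x14,0x06,0x1c,0x04,0x16] = 89 8f f7 72 8d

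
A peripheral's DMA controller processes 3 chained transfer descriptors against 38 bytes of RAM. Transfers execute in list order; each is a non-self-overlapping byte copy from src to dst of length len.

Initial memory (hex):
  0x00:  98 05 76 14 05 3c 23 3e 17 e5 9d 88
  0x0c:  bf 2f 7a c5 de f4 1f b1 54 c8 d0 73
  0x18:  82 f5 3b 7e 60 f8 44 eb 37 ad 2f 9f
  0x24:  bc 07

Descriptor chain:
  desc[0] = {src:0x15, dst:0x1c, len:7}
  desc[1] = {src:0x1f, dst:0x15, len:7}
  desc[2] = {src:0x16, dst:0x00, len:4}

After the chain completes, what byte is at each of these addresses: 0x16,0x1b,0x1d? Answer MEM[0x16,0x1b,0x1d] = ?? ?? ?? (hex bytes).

[0] 0x15->0x1c len=7 : c8 d0 73 82 f5 3b 7e
[1] 0x1f->0x15 len=7 : 82 f5 3b 7e 9f bc 07
[2] 0x16->0x00 len=4 : f5 3b 7e 9f
query mem[0x16]=0xf5, mem[0x1b]=0x07, mem[0x1d]=0xd0

MEM[0x16,0x1b,0x1d] = f5 07 d0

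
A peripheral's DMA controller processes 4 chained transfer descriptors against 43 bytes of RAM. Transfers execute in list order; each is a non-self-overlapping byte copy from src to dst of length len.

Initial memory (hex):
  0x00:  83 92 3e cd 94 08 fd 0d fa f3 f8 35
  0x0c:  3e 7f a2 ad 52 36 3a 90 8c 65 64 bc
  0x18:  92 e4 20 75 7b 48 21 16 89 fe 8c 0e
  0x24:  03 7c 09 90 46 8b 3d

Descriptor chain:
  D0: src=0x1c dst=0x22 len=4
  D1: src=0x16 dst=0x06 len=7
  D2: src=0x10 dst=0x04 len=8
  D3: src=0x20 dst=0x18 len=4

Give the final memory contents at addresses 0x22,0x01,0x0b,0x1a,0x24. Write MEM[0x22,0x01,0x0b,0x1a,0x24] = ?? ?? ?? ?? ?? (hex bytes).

D0: mem[0x22..0x25] <- [7b 48 21 16]
D1: mem[0x06..0x0c] <- [64 bc 92 e4 20 75 7b]
D2: mem[0x04..0x0b] <- [52 36 3a 90 8c 65 64 bc]
D3: mem[0x18..0x1b] <- [89 fe 7b 48]
query mem[0x22]=0x7b, mem[0x01]=0x92, mem[0x0b]=0xbc, mem[0x1a]=0x7b, mem[0x24]=0x21

MEM[0x22,0x01,0x0b,0x1a,0x24] = 7b 92 bc 7b 21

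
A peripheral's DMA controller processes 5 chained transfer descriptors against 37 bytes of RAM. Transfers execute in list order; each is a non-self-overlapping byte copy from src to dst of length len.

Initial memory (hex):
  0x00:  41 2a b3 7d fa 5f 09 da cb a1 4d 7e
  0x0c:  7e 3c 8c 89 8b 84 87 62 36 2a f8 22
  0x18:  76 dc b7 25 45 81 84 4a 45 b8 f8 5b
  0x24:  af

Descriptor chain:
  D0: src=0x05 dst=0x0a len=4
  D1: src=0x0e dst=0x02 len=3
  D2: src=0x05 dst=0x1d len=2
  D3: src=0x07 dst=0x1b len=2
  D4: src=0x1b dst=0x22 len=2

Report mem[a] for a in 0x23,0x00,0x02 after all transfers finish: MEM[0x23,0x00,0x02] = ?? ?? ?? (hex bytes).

  after D0: wrote 4B at 0x0a = 5f09dacb
  after D1: wrote 3B at 0x02 = 8c898b
  after D2: wrote 2B at 0x1d = 5f09
  after D3: wrote 2B at 0x1b = dacb
  after D4: wrote 2B at 0x22 = dacb
query mem[0x23]=0xcb, mem[0x00]=0x41, mem[0x02]=0x8c

MEM[0x23,0x00,0x02] = cb 41 8c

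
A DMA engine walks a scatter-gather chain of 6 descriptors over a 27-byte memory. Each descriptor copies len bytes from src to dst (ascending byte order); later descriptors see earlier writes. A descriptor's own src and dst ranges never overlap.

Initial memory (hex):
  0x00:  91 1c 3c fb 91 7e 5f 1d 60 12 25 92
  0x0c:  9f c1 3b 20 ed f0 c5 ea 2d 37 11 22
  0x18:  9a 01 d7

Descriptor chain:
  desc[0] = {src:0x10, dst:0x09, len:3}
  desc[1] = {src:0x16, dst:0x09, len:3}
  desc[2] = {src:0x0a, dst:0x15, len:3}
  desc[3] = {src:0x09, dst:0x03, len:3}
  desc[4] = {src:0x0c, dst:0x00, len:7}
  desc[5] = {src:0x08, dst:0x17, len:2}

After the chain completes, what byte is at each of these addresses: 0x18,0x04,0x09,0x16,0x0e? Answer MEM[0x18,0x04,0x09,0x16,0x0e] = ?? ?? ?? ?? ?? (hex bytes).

[0] 0x10->0x09 len=3 : ed f0 c5
[1] 0x16->0x09 len=3 : 11 22 9a
[2] 0x0a->0x15 len=3 : 22 9a 9f
[3] 0x09->0x03 len=3 : 11 22 9a
[4] 0x0c->0x00 len=7 : 9f c1 3b 20 ed f0 c5
[5] 0x08->0x17 len=2 : 60 11
query mem[0x18]=0x11, mem[0x04]=0xed, mem[0x09]=0x11, mem[0x16]=0x9a, mem[0x0e]=0x3b

MEM[0x18,0x04,0x09,0x16,0x0e] = 11 ed 11 9a 3b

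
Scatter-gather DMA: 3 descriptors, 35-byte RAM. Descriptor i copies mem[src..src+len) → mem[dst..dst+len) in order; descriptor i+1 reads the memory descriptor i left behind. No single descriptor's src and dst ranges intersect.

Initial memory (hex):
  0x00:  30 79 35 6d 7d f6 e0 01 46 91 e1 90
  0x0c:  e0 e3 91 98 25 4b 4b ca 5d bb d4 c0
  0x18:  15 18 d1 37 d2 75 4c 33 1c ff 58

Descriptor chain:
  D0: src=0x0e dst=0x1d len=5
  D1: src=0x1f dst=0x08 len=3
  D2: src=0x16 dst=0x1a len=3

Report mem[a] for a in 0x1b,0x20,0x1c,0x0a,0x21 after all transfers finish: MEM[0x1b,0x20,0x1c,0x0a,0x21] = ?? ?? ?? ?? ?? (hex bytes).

MEM[0x1b,0x20,0x1c,0x0a,0x21] = c0 4b 15 4b 4b

  after D0: wrote 5B at 0x1d = 9198254b4b
  after D1: wrote 3B at 0x08 = 254b4b
  after D2: wrote 3B at 0x1a = d4c015
query mem[0x1b]=0xc0, mem[0x20]=0x4b, mem[0x1c]=0x15, mem[0x0a]=0x4b, mem[0x21]=0x4b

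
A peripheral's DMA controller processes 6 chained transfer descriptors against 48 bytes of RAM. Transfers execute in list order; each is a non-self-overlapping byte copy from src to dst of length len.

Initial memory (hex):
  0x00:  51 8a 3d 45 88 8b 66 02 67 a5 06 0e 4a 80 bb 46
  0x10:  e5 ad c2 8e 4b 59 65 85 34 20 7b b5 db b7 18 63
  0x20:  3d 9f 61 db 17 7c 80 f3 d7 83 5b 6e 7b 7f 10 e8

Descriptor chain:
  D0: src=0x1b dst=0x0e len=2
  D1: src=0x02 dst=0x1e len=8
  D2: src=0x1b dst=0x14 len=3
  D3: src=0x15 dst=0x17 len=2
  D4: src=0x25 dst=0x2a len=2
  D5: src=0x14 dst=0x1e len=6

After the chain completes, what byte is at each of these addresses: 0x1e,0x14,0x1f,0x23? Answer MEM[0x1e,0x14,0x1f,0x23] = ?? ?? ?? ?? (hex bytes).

MEM[0x1e,0x14,0x1f,0x23] = b5 b5 db 20

  after D0: wrote 2B at 0x0e = b5db
  after D1: wrote 8B at 0x1e = 3d45888b660267a5
  after D2: wrote 3B at 0x14 = b5dbb7
  after D3: wrote 2B at 0x17 = dbb7
  after D4: wrote 2B at 0x2a = a580
  after D5: wrote 6B at 0x1e = b5dbb7dbb720
query mem[0x1e]=0xb5, mem[0x14]=0xb5, mem[0x1f]=0xdb, mem[0x23]=0x20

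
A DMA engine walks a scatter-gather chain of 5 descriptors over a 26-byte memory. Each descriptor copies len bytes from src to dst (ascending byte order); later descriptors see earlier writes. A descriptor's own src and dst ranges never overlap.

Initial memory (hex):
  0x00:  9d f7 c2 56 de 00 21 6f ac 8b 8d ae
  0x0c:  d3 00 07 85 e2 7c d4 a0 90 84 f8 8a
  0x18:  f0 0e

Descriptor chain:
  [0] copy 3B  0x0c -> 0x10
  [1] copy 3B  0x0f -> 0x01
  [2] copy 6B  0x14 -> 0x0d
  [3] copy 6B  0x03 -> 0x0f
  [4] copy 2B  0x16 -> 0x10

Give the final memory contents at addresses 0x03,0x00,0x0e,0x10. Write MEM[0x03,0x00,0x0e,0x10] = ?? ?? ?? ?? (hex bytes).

  after D0: wrote 3B at 0x10 = d30007
  after D1: wrote 3B at 0x01 = 85d300
  after D2: wrote 6B at 0x0d = 9084f88af00e
  after D3: wrote 6B at 0x0f = 00de00216fac
  after D4: wrote 2B at 0x10 = f88a
query mem[0x03]=0x00, mem[0x00]=0x9d, mem[0x0e]=0x84, mem[0x10]=0xf8

MEM[0x03,0x00,0x0e,0x10] = 00 9d 84 f8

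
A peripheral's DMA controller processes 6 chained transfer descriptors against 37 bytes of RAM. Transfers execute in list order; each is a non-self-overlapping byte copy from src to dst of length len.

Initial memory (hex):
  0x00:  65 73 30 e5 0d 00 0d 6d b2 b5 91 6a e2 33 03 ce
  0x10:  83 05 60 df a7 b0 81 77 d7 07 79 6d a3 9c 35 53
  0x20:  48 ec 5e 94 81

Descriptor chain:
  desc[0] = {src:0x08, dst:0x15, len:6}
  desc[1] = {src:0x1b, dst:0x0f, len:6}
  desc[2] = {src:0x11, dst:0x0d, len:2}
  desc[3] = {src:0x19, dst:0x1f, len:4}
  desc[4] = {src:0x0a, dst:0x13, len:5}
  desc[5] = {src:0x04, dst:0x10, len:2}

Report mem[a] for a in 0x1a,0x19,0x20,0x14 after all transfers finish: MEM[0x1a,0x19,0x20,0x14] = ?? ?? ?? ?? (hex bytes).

D0: mem[0x15..0x1a] <- [b2 b5 91 6a e2 33]
D1: mem[0x0f..0x14] <- [6d a3 9c 35 53 48]
D2: mem[0x0d..0x0e] <- [9c 35]
D3: mem[0x1f..0x22] <- [e2 33 6d a3]
D4: mem[0x13..0x17] <- [91 6a e2 9c 35]
D5: mem[0x10..0x11] <- [0d 00]
query mem[0x1a]=0x33, mem[0x19]=0xe2, mem[0x20]=0x33, mem[0x14]=0x6a

MEM[0x1a,0x19,0x20,0x14] = 33 e2 33 6a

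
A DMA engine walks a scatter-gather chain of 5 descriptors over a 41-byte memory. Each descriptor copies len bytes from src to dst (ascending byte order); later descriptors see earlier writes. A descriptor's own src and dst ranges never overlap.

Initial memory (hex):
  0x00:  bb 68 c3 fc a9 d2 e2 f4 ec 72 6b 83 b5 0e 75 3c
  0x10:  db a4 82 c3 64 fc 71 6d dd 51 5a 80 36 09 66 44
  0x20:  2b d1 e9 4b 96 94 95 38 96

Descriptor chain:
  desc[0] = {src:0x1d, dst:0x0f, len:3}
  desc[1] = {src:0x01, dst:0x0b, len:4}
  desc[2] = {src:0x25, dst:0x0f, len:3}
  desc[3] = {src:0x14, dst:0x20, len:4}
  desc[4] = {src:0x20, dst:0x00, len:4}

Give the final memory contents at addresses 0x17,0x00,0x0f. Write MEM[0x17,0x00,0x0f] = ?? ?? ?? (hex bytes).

MEM[0x17,0x00,0x0f] = 6d 64 94

[0] 0x1d->0x0f len=3 : 09 66 44
[1] 0x01->0x0b len=4 : 68 c3 fc a9
[2] 0x25->0x0f len=3 : 94 95 38
[3] 0x14->0x20 len=4 : 64 fc 71 6d
[4] 0x20->0x00 len=4 : 64 fc 71 6d
query mem[0x17]=0x6d, mem[0x00]=0x64, mem[0x0f]=0x94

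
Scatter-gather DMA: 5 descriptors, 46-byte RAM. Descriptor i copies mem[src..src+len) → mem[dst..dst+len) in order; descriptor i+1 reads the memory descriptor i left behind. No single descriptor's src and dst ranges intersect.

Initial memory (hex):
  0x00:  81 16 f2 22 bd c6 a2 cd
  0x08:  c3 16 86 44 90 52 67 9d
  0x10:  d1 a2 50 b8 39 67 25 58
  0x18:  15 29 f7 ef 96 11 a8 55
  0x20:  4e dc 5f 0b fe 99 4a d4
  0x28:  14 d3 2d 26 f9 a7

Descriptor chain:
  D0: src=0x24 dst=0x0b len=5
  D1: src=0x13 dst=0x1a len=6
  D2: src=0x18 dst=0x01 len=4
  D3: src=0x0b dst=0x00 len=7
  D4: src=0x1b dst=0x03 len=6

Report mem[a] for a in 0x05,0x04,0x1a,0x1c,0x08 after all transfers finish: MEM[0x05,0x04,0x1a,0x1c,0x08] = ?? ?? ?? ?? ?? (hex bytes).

D0: mem[0x0b..0x0f] <- [fe 99 4a d4 14]
D1: mem[0x1a..0x1f] <- [b8 39 67 25 58 15]
D2: mem[0x01..0x04] <- [15 29 b8 39]
D3: mem[0x00..0x06] <- [fe 99 4a d4 14 d1 a2]
D4: mem[0x03..0x08] <- [39 67 25 58 15 4e]
query mem[0x05]=0x25, mem[0x04]=0x67, mem[0x1a]=0xb8, mem[0x1c]=0x67, mem[0x08]=0x4e

MEM[0x05,0x04,0x1a,0x1c,0x08] = 25 67 b8 67 4e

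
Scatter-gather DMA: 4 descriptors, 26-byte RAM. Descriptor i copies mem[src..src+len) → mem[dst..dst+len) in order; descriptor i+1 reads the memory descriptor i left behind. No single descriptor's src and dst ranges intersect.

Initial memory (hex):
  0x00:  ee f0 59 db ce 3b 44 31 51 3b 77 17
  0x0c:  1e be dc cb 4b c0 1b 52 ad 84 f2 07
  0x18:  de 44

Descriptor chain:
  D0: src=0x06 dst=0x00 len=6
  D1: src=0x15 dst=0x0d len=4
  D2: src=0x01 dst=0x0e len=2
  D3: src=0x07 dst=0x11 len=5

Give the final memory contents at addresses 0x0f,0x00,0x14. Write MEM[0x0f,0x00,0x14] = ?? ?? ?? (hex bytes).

#0 dst[0x00+6] := {0x44,0x31,0x51,0x3b,0x77,0x17}
#1 dst[0x0d+4] := {0x84,0xf2,0x07,0xde}
#2 dst[0x0e+2] := {0x31,0x51}
#3 dst[0x11+5] := {0x31,0x51,0x3b,0x77,0x17}
query mem[0x0f]=0x51, mem[0x00]=0x44, mem[0x14]=0x77

MEM[0x0f,0x00,0x14] = 51 44 77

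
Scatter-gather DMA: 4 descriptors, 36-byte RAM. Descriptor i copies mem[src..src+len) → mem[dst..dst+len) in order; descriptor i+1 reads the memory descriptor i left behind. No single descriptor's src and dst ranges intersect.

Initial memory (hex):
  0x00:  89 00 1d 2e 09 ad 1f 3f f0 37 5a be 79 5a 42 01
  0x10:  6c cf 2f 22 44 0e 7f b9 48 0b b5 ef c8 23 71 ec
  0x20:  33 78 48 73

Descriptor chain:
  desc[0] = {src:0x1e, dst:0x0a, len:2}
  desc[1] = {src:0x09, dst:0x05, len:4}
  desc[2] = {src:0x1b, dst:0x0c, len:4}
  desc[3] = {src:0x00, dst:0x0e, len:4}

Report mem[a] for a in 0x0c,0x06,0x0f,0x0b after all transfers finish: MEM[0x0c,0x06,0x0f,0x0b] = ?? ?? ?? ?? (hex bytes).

#0 dst[0x0a+2] := {0x71,0xec}
#1 dst[0x05+4] := {0x37,0x71,0xec,0x79}
#2 dst[0x0c+4] := {0xef,0xc8,0x23,0x71}
#3 dst[0x0e+4] := {0x89,0x00,0x1d,0x2e}
query mem[0x0c]=0xef, mem[0x06]=0x71, mem[0x0f]=0x00, mem[0x0b]=0xec

MEM[0x0c,0x06,0x0f,0x0b] = ef 71 00 ec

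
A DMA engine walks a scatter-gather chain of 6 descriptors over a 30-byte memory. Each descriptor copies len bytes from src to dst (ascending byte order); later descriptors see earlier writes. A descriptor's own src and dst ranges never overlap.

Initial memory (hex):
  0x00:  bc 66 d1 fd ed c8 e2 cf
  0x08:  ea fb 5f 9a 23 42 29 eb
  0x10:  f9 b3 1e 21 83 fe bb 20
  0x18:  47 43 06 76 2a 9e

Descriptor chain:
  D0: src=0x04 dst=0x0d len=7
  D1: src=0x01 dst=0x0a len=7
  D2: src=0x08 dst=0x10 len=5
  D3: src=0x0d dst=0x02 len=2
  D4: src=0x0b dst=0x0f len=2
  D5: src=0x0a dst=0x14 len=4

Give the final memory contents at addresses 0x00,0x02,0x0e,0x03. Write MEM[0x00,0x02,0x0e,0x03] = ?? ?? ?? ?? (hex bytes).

  after D0: wrote 7B at 0x0d = edc8e2cfeafb5f
  after D1: wrote 7B at 0x0a = 66d1fdedc8e2cf
  after D2: wrote 5B at 0x10 = eafb66d1fd
  after D3: wrote 2B at 0x02 = edc8
  after D4: wrote 2B at 0x0f = d1fd
  after D5: wrote 4B at 0x14 = 66d1fded
query mem[0x00]=0xbc, mem[0x02]=0xed, mem[0x0e]=0xc8, mem[0x03]=0xc8

MEM[0x00,0x02,0x0e,0x03] = bc ed c8 c8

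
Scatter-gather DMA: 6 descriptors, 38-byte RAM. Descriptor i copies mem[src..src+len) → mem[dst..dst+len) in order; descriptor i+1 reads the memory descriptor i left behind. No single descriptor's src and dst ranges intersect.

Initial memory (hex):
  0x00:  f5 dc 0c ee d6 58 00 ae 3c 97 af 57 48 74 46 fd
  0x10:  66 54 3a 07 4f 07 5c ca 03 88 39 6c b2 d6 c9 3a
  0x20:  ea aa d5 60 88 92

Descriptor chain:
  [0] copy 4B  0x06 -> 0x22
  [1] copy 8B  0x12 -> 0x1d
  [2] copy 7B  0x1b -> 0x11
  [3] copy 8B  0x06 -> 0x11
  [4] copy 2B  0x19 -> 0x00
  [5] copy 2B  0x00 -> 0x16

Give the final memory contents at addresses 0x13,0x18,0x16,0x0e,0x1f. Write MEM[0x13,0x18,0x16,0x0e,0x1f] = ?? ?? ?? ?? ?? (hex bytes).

#0 dst[0x22+4] := {0x00,0xae,0x3c,0x97}
#1 dst[0x1d+8] := {0x3a,0x07,0x4f,0x07,0x5c,0xca,0x03,0x88}
#2 dst[0x11+7] := {0x6c,0xb2,0x3a,0x07,0x4f,0x07,0x5c}
#3 dst[0x11+8] := {0x00,0xae,0x3c,0x97,0xaf,0x57,0x48,0x74}
#4 dst[0x00+2] := {0x88,0x39}
#5 dst[0x16+2] := {0x88,0x39}
query mem[0x13]=0x3c, mem[0x18]=0x74, mem[0x16]=0x88, mem[0x0e]=0x46, mem[0x1f]=0x4f

MEM[0x13,0x18,0x16,0x0e,0x1f] = 3c 74 88 46 4f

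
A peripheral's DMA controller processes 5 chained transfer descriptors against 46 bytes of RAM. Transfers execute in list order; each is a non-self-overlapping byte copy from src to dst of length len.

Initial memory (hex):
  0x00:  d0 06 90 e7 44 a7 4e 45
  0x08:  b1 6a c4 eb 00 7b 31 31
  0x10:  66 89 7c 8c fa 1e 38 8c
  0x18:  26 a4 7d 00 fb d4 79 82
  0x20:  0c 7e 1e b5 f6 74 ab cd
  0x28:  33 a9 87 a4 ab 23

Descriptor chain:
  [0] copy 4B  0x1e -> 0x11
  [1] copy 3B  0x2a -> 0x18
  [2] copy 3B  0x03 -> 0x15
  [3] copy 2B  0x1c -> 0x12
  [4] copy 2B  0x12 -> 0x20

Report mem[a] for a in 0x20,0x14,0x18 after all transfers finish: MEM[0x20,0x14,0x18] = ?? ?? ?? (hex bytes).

MEM[0x20,0x14,0x18] = fb 7e 87

D0: mem[0x11..0x14] <- [79 82 0c 7e]
D1: mem[0x18..0x1a] <- [87 a4 ab]
D2: mem[0x15..0x17] <- [e7 44 a7]
D3: mem[0x12..0x13] <- [fb d4]
D4: mem[0x20..0x21] <- [fb d4]
query mem[0x20]=0xfb, mem[0x14]=0x7e, mem[0x18]=0x87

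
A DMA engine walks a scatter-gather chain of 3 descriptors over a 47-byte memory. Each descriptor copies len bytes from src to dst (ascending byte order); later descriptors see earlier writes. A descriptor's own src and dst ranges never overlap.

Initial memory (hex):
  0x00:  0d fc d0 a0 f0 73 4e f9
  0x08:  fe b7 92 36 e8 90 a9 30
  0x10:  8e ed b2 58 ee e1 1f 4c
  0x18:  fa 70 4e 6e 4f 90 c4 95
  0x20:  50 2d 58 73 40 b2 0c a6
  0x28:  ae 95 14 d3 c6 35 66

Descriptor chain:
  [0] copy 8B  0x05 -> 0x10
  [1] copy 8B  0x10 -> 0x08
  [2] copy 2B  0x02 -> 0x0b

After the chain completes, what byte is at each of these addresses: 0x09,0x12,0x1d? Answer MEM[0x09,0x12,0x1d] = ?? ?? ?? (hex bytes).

D0: mem[0x10..0x17] <- [73 4e f9 fe b7 92 36 e8]
D1: mem[0x08..0x0f] <- [73 4e f9 fe b7 92 36 e8]
D2: mem[0x0b..0x0c] <- [d0 a0]
query mem[0x09]=0x4e, mem[0x12]=0xf9, mem[0x1d]=0x90

MEM[0x09,0x12,0x1d] = 4e f9 90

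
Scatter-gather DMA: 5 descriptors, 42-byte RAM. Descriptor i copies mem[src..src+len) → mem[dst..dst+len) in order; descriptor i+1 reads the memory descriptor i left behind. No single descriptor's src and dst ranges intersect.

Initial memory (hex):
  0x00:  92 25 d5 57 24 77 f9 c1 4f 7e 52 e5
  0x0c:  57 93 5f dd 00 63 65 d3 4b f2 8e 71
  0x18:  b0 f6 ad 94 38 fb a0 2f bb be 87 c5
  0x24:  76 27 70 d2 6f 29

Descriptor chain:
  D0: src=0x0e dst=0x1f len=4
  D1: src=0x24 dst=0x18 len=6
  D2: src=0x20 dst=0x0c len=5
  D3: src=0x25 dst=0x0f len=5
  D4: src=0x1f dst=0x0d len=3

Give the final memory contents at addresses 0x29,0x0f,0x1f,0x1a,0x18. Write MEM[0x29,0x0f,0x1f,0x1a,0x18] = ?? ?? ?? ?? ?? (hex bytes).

D0: mem[0x1f..0x22] <- [5f dd 00 63]
D1: mem[0x18..0x1d] <- [76 27 70 d2 6f 29]
D2: mem[0x0c..0x10] <- [dd 00 63 c5 76]
D3: mem[0x0f..0x13] <- [27 70 d2 6f 29]
D4: mem[0x0d..0x0f] <- [5f dd 00]
query mem[0x29]=0x29, mem[0x0f]=0x00, mem[0x1f]=0x5f, mem[0x1a]=0x70, mem[0x18]=0x76

MEM[0x29,0x0f,0x1f,0x1a,0x18] = 29 00 5f 70 76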